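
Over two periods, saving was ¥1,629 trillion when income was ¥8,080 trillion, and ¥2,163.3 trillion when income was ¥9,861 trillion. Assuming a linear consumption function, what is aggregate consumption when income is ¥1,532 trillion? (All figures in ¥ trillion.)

MPS = ΔS/ΔY = (2163.3 − 1629)/(9861 − 8080) = 534.3/1781 = 0.3
MPC = 1 − MPS = 0.7
Autonomous saving = 1629 − 0.3(8080) = -795, so a = 795
C = 795 + 0.7(1532) = 795 + 1072.4 = 1867.4

C = 1867.4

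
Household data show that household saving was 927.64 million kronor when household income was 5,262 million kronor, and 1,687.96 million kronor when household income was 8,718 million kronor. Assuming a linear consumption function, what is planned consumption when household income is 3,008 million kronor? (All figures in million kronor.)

C = 2576.24

MPS = ΔS/ΔY = (1687.96 − 927.64)/(8718 − 5262) = 760.32/3456 = 0.22
MPC = 1 − MPS = 0.78
Autonomous saving = 927.64 − 0.22(5262) = -230, so a = 230
C = 230 + 0.78(3008) = 230 + 2346.24 = 2576.24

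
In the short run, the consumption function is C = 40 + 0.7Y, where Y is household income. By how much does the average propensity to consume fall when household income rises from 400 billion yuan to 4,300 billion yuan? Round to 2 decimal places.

ΔAPC = 0.09

At Y = 400: C = 40 + 0.7(400) = 320, APC = 320/400 = 0.800
At Y = 4300: C = 3050, APC = 3050/4300 = 0.709
Fall in APC = 0.800 − 0.709 = 0.091 ≈ 0.09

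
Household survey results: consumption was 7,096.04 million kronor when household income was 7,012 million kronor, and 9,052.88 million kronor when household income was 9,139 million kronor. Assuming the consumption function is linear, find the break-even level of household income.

Y = 8062.5

MPC = (9052.88 − 7096.04)/(9139 − 7012) = 1956.84/2127 = 0.92
a = 7096.04 − 0.92(7012) = 7096.04 − 6451.04 = 645
Break-even: Y = a/(1−MPC) = 645/0.08 = 8062.5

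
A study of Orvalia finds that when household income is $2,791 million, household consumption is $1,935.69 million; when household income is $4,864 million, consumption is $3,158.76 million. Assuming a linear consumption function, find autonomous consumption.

a = 289

MPC = ΔC/ΔY = (3158.76 − 1935.69)/(4864 − 2791) = 1223.07/2073 = 0.59
a = C − MPC·Y = 1935.69 − 0.59(2791) = 1935.69 − 1646.69 = 289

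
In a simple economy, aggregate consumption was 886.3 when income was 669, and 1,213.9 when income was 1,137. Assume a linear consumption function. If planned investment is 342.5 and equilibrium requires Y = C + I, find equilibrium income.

MPC = (1213.9 − 886.3)/(1137 − 669) = 327.6/468 = 0.7
a = 886.3 − 0.7(669) = 418
Equilibrium: Y = 418 + 0.7Y + 342.5
0.3Y = 760.5, so Y = 760.5/0.3 = 2535

Y = 2535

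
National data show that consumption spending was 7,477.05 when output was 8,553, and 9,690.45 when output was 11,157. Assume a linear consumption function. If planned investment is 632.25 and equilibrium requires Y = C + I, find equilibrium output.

Y = 5595

MPC = (9690.45 − 7477.05)/(11157 − 8553) = 2213.4/2604 = 0.85
a = 7477.05 − 0.85(8553) = 207
Equilibrium: Y = 207 + 0.85Y + 632.25
0.15Y = 839.25, so Y = 839.25/0.15 = 5595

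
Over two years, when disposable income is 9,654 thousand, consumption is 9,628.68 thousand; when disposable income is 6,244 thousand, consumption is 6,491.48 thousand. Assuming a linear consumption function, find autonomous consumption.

a = 747

MPC = ΔC/ΔY = (9628.68 − 6491.48)/(9654 − 6244) = 3137.2/3410 = 0.92
a = C − MPC·Y = 6491.48 − 0.92(6244) = 6491.48 − 5744.48 = 747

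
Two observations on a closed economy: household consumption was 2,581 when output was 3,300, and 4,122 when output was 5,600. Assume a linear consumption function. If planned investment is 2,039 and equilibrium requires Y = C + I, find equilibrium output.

Y = 7300

MPC = (4122 − 2581)/(5600 − 3300) = 1541/2300 = 0.67
a = 2581 − 0.67(3300) = 370
Equilibrium: Y = 370 + 0.67Y + 2039
0.33Y = 2409, so Y = 2409/0.33 = 7300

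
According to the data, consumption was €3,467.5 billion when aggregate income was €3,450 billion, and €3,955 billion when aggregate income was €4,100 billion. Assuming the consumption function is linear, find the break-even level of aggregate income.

MPC = (3955 − 3467.5)/(4100 − 3450) = 487.5/650 = 0.75
a = 3467.5 − 0.75(3450) = 3467.5 − 2587.5 = 880
Break-even: Y = a/(1−MPC) = 880/0.25 = 3520

Y = 3520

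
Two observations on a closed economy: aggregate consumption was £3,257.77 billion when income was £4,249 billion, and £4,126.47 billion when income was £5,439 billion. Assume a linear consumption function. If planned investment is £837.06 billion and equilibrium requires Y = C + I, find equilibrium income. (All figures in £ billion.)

Y = 3678

MPC = (4126.47 − 3257.77)/(5439 − 4249) = 868.7/1190 = 0.73
a = 3257.77 − 0.73(4249) = 156
Equilibrium: Y = 156 + 0.73Y + 837.06
0.27Y = 993.06, so Y = 993.06/0.27 = 3678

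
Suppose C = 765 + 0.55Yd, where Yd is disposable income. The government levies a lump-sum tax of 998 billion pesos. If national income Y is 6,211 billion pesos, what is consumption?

Yd = Y − T = 6211 − 998 = 5213
C = 765 + 0.55(5213) = 765 + 2867.15 = 3632.15

C = 3632.15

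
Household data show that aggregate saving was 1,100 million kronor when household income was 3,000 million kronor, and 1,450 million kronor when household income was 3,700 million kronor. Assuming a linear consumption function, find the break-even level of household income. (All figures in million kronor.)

MPS = ΔS/ΔY = (1450 − 1100)/(3700 − 3000) = 350/700 = 0.5
MPC = 1 − MPS = 0.5
From S(3000) = 1100: −a + 0.5(3000) = 1100, so a = 1500 − 1100 = 400
Break-even (S = 0): Y = a/MPS = 400/0.5 = 800

Y = 800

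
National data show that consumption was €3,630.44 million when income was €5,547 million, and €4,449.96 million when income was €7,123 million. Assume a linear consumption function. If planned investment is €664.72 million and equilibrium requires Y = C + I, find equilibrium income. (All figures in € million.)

MPC = (4449.96 − 3630.44)/(7123 − 5547) = 819.52/1576 = 0.52
a = 3630.44 − 0.52(5547) = 746
Equilibrium: Y = 746 + 0.52Y + 664.72
0.48Y = 1410.72, so Y = 1410.72/0.48 = 2939

Y = 2939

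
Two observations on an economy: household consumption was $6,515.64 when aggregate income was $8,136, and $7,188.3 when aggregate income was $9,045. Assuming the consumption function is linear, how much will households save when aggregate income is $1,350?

S = -144

MPC = (7188.3 − 6515.64)/(9045 − 8136) = 672.66/909 = 0.74
a = 6515.64 − 0.74(8136) = 6515.64 − 6020.64 = 495
C = 495 + 0.74(1350) = 1494
S = 1350 − 1494 = -144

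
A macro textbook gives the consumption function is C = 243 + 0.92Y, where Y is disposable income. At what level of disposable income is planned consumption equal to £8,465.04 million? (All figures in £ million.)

243 + 0.92Y = 8465.04
0.92Y = 8222.04, so Y = 8222.04/0.92 = 8937

Y = 8937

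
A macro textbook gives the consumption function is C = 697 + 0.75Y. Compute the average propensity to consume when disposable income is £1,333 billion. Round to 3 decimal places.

C = 697 + 0.75(1333) = 1696.75
APC = C/Y = 1696.75/1333 = 1.273

APC = 1.273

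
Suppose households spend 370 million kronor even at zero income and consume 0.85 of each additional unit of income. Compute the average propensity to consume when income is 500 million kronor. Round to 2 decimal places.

C = 370 + 0.85(500) = 795
APC = C/Y = 795/500 = 1.59

APC = 1.59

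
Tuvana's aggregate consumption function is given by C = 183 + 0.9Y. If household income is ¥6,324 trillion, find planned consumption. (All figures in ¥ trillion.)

C = 5874.6

C = 183 + 0.9(6324) = 183 + 5691.6 = 5874.6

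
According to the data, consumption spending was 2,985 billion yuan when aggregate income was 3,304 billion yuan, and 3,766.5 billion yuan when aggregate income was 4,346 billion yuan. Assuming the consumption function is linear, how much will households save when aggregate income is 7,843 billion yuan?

S = 1453.75

MPC = (3766.5 − 2985)/(4346 − 3304) = 781.5/1042 = 0.75
a = 2985 − 0.75(3304) = 2985 − 2478 = 507
C = 507 + 0.75(7843) = 6389.25
S = 7843 − 6389.25 = 1453.75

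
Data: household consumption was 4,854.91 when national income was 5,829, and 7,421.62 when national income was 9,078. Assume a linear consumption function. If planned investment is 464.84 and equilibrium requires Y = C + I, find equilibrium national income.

MPC = (7421.62 − 4854.91)/(9078 − 5829) = 2566.71/3249 = 0.79
a = 4854.91 − 0.79(5829) = 250
Equilibrium: Y = 250 + 0.79Y + 464.84
0.21Y = 714.84, so Y = 714.84/0.21 = 3404

Y = 3404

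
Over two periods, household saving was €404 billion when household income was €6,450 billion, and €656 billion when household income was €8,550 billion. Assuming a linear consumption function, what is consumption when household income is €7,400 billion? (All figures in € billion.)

MPS = ΔS/ΔY = (656 − 404)/(8550 − 6450) = 252/2100 = 0.12
MPC = 1 − MPS = 0.88
Autonomous saving = 404 − 0.12(6450) = -370, so a = 370
C = 370 + 0.88(7400) = 370 + 6512 = 6882

C = 6882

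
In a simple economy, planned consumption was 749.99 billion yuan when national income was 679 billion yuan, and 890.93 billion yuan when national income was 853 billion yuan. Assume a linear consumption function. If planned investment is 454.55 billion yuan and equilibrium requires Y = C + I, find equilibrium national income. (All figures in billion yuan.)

MPC = (890.93 − 749.99)/(853 − 679) = 140.94/174 = 0.81
a = 749.99 − 0.81(679) = 200
Equilibrium: Y = 200 + 0.81Y + 454.55
0.19Y = 654.55, so Y = 654.55/0.19 = 3445

Y = 3445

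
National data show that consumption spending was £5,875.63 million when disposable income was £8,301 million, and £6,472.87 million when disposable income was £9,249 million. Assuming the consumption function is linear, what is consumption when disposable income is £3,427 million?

MPC = (6472.87 − 5875.63)/(9249 − 8301) = 597.24/948 = 0.63
a = 5875.63 − 0.63(8301) = 5875.63 − 5229.63 = 646
C = 646 + 0.63(3427) = 646 + 2159.01 = 2805.01

C = 2805.01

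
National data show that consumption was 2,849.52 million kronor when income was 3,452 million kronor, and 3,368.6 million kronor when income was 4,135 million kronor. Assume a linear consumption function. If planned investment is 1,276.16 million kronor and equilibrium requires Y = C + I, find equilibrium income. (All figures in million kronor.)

Y = 6259

MPC = (3368.6 − 2849.52)/(4135 − 3452) = 519.08/683 = 0.76
a = 2849.52 − 0.76(3452) = 226
Equilibrium: Y = 226 + 0.76Y + 1276.16
0.24Y = 1502.16, so Y = 1502.16/0.24 = 6259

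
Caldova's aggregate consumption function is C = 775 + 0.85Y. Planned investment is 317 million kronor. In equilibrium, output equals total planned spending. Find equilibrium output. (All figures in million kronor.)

Y = C + I = 775 + 0.85Y + 317
Y − 0.85Y = 1092
0.15Y = 1092, so Y = 1092/0.15 = 7280

Y = 7280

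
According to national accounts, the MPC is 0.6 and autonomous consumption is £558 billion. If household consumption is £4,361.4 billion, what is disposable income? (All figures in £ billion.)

558 + 0.6Y = 4361.4
0.6Y = 3803.4, so Y = 3803.4/0.6 = 6339

Y = 6339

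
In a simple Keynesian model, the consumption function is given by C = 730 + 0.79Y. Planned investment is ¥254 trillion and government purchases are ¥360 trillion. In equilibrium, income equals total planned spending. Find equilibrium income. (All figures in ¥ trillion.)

Y = 6400

Y = C + I + G = 730 + 0.79Y + 254 + 360
Y − 0.79Y = 1344
0.21Y = 1344, so Y = 1344/0.21 = 6400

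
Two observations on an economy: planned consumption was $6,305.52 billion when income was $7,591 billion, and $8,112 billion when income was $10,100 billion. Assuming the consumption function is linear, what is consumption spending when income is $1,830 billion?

C = 2157.6

MPC = (8112 − 6305.52)/(10100 − 7591) = 1806.48/2509 = 0.72
a = 6305.52 − 0.72(7591) = 6305.52 − 5465.52 = 840
C = 840 + 0.72(1830) = 840 + 1317.6 = 2157.6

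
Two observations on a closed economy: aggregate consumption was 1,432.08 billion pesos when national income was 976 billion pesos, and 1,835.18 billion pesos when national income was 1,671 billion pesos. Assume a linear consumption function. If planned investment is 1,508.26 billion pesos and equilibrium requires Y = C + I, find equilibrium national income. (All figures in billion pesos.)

MPC = (1835.18 − 1432.08)/(1671 − 976) = 403.1/695 = 0.58
a = 1432.08 − 0.58(976) = 866
Equilibrium: Y = 866 + 0.58Y + 1508.26
0.42Y = 2374.26, so Y = 2374.26/0.42 = 5653

Y = 5653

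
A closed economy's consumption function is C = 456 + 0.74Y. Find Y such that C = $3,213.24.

Y = 3726

456 + 0.74Y = 3213.24
0.74Y = 2757.24, so Y = 2757.24/0.74 = 3726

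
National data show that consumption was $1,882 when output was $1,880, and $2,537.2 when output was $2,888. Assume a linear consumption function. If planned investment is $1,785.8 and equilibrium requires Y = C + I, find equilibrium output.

MPC = (2537.2 − 1882)/(2888 − 1880) = 655.2/1008 = 0.65
a = 1882 − 0.65(1880) = 660
Equilibrium: Y = 660 + 0.65Y + 1785.8
0.35Y = 2445.8, so Y = 2445.8/0.35 = 6988

Y = 6988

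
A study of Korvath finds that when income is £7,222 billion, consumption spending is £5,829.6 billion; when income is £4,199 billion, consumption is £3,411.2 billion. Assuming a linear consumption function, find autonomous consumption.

a = 52

MPC = ΔC/ΔY = (5829.6 − 3411.2)/(7222 − 4199) = 2418.4/3023 = 0.8
a = C − MPC·Y = 3411.2 − 0.8(4199) = 3411.2 − 3359.2 = 52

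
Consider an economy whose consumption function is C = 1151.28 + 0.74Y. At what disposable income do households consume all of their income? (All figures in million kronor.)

At break-even, C = Y: 1151.28 + 0.74Y = Y
0.26Y = 1151.28, so Y = 1151.28/0.26 = 4428

Y = 4428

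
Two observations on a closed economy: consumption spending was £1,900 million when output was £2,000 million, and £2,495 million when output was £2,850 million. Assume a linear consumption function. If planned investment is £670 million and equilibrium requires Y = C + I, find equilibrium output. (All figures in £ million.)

MPC = (2495 − 1900)/(2850 − 2000) = 595/850 = 0.7
a = 1900 − 0.7(2000) = 500
Equilibrium: Y = 500 + 0.7Y + 670
0.3Y = 1170, so Y = 1170/0.3 = 3900

Y = 3900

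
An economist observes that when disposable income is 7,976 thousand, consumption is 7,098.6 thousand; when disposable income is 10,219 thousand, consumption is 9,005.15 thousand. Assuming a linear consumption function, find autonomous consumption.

MPC = ΔC/ΔY = (9005.15 − 7098.6)/(10219 − 7976) = 1906.55/2243 = 0.85
a = C − MPC·Y = 7098.6 − 0.85(7976) = 7098.6 − 6779.6 = 319

a = 319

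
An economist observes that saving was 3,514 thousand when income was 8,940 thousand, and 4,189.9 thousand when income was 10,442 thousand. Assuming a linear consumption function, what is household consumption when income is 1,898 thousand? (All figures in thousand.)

C = 1552.9

MPS = ΔS/ΔY = (4189.9 − 3514)/(10442 − 8940) = 675.9/1502 = 0.45
MPC = 1 − MPS = 0.55
Autonomous saving = 3514 − 0.45(8940) = -509, so a = 509
C = 509 + 0.55(1898) = 509 + 1043.9 = 1552.9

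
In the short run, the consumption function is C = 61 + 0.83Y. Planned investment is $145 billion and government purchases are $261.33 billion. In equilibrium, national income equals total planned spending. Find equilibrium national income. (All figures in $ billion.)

Y = 2749

Y = C + I + G = 61 + 0.83Y + 145 + 261.33
Y − 0.83Y = 467.33
0.17Y = 467.33, so Y = 467.33/0.17 = 2749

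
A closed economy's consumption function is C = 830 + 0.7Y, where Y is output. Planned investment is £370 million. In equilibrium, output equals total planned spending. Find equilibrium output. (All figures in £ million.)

Y = C + I = 830 + 0.7Y + 370
Y − 0.7Y = 1200
0.3Y = 1200, so Y = 1200/0.3 = 4000

Y = 4000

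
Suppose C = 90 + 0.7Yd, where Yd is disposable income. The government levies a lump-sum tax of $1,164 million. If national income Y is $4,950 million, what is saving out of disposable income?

Yd = Y − T = 4950 − 1164 = 3786
C = 90 + 0.7(3786) = 90 + 2650.2 = 2740.2
S = Yd − C = 3786 − 2740.2 = 1045.8

S = 1045.8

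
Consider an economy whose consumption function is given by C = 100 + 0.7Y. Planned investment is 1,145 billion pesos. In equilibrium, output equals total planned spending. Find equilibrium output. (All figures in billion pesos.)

Y = C + I = 100 + 0.7Y + 1145
Y − 0.7Y = 1245
0.3Y = 1245, so Y = 1245/0.3 = 4150

Y = 4150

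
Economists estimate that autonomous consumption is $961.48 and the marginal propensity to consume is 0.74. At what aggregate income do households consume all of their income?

At break-even, C = Y: 961.48 + 0.74Y = Y
0.26Y = 961.48, so Y = 961.48/0.26 = 3698

Y = 3698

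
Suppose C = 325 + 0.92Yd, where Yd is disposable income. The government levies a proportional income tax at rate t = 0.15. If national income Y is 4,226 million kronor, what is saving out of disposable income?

Yd = (1 − 0.15)(4226) = 0.85(4226) = 3592.1
C = 325 + 0.92(3592.1) = 325 + 3304.732 = 3629.732
S = Yd − C = 3592.1 − 3629.732 = -37.632

S = -37.632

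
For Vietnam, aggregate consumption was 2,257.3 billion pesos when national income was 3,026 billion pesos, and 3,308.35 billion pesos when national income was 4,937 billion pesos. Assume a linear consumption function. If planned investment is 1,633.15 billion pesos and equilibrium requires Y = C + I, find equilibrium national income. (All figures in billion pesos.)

MPC = (3308.35 − 2257.3)/(4937 − 3026) = 1051.05/1911 = 0.55
a = 2257.3 − 0.55(3026) = 593
Equilibrium: Y = 593 + 0.55Y + 1633.15
0.45Y = 2226.15, so Y = 2226.15/0.45 = 4947

Y = 4947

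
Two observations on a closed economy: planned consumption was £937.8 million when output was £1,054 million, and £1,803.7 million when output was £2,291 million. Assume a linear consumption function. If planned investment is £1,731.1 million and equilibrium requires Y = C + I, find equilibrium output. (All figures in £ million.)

Y = 6437

MPC = (1803.7 − 937.8)/(2291 − 1054) = 865.9/1237 = 0.7
a = 937.8 − 0.7(1054) = 200
Equilibrium: Y = 200 + 0.7Y + 1731.1
0.3Y = 1931.1, so Y = 1931.1/0.3 = 6437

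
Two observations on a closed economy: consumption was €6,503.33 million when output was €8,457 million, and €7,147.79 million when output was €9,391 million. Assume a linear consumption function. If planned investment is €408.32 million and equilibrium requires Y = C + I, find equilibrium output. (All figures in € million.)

Y = 3472

MPC = (7147.79 − 6503.33)/(9391 − 8457) = 644.46/934 = 0.69
a = 6503.33 − 0.69(8457) = 668
Equilibrium: Y = 668 + 0.69Y + 408.32
0.31Y = 1076.32, so Y = 1076.32/0.31 = 3472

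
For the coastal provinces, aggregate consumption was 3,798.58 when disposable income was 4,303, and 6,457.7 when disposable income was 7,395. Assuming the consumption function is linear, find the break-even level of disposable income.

MPC = (6457.7 − 3798.58)/(7395 − 4303) = 2659.12/3092 = 0.86
a = 3798.58 − 0.86(4303) = 3798.58 − 3700.58 = 98
Break-even: Y = a/(1−MPC) = 98/0.14 = 700

Y = 700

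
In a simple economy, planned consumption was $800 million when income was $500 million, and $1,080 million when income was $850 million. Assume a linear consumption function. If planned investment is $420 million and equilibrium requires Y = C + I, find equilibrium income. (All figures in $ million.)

Y = 4100

MPC = (1080 − 800)/(850 − 500) = 280/350 = 0.8
a = 800 − 0.8(500) = 400
Equilibrium: Y = 400 + 0.8Y + 420
0.2Y = 820, so Y = 820/0.2 = 4100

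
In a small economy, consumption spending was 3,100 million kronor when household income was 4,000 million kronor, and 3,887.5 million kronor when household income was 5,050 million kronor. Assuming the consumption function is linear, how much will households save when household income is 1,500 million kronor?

MPC = (3887.5 − 3100)/(5050 − 4000) = 787.5/1050 = 0.75
a = 3100 − 0.75(4000) = 3100 − 3000 = 100
C = 100 + 0.75(1500) = 1225
S = 1500 − 1225 = 275

S = 275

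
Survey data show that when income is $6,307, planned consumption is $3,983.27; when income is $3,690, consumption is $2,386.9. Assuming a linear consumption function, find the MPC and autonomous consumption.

MPC = 0.61; a = 136

MPC = ΔC/ΔY = (3983.27 − 2386.9)/(6307 − 3690) = 1596.37/2617 = 0.61
a = C − MPC·Y = 2386.9 − 0.61(3690) = 2386.9 − 2250.9 = 136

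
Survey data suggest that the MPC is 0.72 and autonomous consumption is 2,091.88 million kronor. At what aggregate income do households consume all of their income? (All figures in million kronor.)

At break-even, C = Y: 2091.88 + 0.72Y = Y
0.28Y = 2091.88, so Y = 2091.88/0.28 = 7471

Y = 7471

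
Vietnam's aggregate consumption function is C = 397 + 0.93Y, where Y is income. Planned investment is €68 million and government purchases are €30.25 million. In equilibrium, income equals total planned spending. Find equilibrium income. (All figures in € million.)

Y = C + I + G = 397 + 0.93Y + 68 + 30.25
Y − 0.93Y = 495.25
0.07Y = 495.25, so Y = 495.25/0.07 = 7075

Y = 7075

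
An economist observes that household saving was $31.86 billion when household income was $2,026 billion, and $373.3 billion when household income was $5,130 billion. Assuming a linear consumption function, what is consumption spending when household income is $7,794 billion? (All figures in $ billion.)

C = 7127.66

MPS = ΔS/ΔY = (373.3 − 31.86)/(5130 − 2026) = 341.44/3104 = 0.11
MPC = 1 − MPS = 0.89
Autonomous saving = 31.86 − 0.11(2026) = -191, so a = 191
C = 191 + 0.89(7794) = 191 + 6936.66 = 7127.66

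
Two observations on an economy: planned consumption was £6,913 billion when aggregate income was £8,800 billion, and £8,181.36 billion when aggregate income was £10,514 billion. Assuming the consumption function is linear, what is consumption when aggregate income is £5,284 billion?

MPC = (8181.36 − 6913)/(10514 − 8800) = 1268.36/1714 = 0.74
a = 6913 − 0.74(8800) = 6913 − 6512 = 401
C = 401 + 0.74(5284) = 401 + 3910.16 = 4311.16

C = 4311.16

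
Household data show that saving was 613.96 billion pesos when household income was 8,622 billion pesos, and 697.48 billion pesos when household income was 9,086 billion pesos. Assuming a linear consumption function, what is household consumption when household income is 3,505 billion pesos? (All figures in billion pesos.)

MPS = ΔS/ΔY = (697.48 − 613.96)/(9086 − 8622) = 83.52/464 = 0.18
MPC = 1 − MPS = 0.82
Autonomous saving = 613.96 − 0.18(8622) = -938, so a = 938
C = 938 + 0.82(3505) = 938 + 2874.1 = 3812.1

C = 3812.1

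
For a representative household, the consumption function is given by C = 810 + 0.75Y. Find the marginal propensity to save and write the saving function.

MPS = 1 − MPC = 1 − 0.75 = 0.25
S = Y − C = -810 + 0.25Y

MPS = 0.25; S = -810 + 0.25Y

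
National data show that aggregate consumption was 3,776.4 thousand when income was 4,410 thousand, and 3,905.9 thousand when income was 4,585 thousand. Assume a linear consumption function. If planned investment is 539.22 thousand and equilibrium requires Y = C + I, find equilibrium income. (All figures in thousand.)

Y = 4047

MPC = (3905.9 − 3776.4)/(4585 − 4410) = 129.5/175 = 0.74
a = 3776.4 − 0.74(4410) = 513
Equilibrium: Y = 513 + 0.74Y + 539.22
0.26Y = 1052.22, so Y = 1052.22/0.26 = 4047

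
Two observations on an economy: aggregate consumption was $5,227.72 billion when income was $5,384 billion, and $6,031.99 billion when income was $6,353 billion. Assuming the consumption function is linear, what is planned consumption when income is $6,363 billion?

C = 6040.29

MPC = (6031.99 − 5227.72)/(6353 − 5384) = 804.27/969 = 0.83
a = 5227.72 − 0.83(5384) = 5227.72 − 4468.72 = 759
C = 759 + 0.83(6363) = 759 + 5281.29 = 6040.29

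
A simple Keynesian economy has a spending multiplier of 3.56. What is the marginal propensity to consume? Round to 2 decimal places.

MPC = 0.72

k = 1/(1 − MPC), so 1 − MPC = 1/k = 1/3.56 = 0.2809
MPC = 1 − 0.2809 = 0.72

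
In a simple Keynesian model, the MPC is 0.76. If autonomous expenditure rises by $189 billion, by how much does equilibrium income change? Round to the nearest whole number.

The multiplier is 1/(1 − MPC) = 1/0.24.
ΔY = 189/0.24 = 787.50 ≈ 788

ΔY ≈ 788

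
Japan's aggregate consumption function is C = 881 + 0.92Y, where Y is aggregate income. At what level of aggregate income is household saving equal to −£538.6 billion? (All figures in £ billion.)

Y = 4280

S = Y − C = -881 + 0.08Y
-881 + 0.08Y = -538.6, so 0.08Y = 342.4 and Y = 4280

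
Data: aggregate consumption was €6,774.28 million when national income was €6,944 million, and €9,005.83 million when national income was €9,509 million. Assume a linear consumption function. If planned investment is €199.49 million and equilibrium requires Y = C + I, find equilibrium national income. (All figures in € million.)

Y = 7173

MPC = (9005.83 − 6774.28)/(9509 − 6944) = 2231.55/2565 = 0.87
a = 6774.28 − 0.87(6944) = 733
Equilibrium: Y = 733 + 0.87Y + 199.49
0.13Y = 932.49, so Y = 932.49/0.13 = 7173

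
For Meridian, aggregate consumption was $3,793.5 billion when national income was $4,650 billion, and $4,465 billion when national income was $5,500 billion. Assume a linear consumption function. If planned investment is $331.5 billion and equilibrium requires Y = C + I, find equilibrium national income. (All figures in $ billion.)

Y = 2150

MPC = (4465 − 3793.5)/(5500 − 4650) = 671.5/850 = 0.79
a = 3793.5 − 0.79(4650) = 120
Equilibrium: Y = 120 + 0.79Y + 331.5
0.21Y = 451.5, so Y = 451.5/0.21 = 2150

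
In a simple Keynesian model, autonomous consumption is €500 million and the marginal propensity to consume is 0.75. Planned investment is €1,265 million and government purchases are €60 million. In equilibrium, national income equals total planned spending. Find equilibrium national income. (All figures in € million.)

Y = C + I + G = 500 + 0.75Y + 1265 + 60
Y − 0.75Y = 1825
0.25Y = 1825, so Y = 1825/0.25 = 7300

Y = 7300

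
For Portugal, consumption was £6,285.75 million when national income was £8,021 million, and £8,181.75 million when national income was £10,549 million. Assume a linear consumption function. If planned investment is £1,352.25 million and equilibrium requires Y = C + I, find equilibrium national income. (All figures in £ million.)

MPC = (8181.75 − 6285.75)/(10549 − 8021) = 1896/2528 = 0.75
a = 6285.75 − 0.75(8021) = 270
Equilibrium: Y = 270 + 0.75Y + 1352.25
0.25Y = 1622.25, so Y = 1622.25/0.25 = 6489

Y = 6489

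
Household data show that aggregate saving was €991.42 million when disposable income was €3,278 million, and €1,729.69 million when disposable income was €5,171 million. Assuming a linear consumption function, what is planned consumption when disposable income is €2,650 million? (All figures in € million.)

C = 1903.5

MPS = ΔS/ΔY = (1729.69 − 991.42)/(5171 − 3278) = 738.27/1893 = 0.39
MPC = 1 − MPS = 0.61
Autonomous saving = 991.42 − 0.39(3278) = -287, so a = 287
C = 287 + 0.61(2650) = 287 + 1616.5 = 1903.5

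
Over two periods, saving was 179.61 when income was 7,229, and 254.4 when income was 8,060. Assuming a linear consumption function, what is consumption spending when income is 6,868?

MPS = ΔS/ΔY = (254.4 − 179.61)/(8060 − 7229) = 74.79/831 = 0.09
MPC = 1 − MPS = 0.91
Autonomous saving = 179.61 − 0.09(7229) = -471, so a = 471
C = 471 + 0.91(6868) = 471 + 6249.88 = 6720.88

C = 6720.88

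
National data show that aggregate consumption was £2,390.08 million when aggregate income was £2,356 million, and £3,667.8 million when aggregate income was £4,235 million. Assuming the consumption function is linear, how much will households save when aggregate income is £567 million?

S = -606.56

MPC = (3667.8 − 2390.08)/(4235 − 2356) = 1277.72/1879 = 0.68
a = 2390.08 − 0.68(2356) = 2390.08 − 1602.08 = 788
C = 788 + 0.68(567) = 1173.56
S = 567 − 1173.56 = -606.56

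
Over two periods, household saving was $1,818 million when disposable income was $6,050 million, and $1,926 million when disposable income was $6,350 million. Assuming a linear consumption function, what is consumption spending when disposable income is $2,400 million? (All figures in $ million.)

C = 1896

MPS = ΔS/ΔY = (1926 − 1818)/(6350 − 6050) = 108/300 = 0.36
MPC = 1 − MPS = 0.64
Autonomous saving = 1818 − 0.36(6050) = -360, so a = 360
C = 360 + 0.64(2400) = 360 + 1536 = 1896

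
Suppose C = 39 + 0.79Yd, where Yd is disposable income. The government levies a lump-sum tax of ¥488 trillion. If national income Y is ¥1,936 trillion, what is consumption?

Yd = Y − T = 1936 − 488 = 1448
C = 39 + 0.79(1448) = 39 + 1143.92 = 1182.92

C = 1182.92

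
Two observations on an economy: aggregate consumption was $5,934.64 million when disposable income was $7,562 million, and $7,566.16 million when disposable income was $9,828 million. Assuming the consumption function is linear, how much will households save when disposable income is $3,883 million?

S = 597.24

MPC = (7566.16 − 5934.64)/(9828 − 7562) = 1631.52/2266 = 0.72
a = 5934.64 − 0.72(7562) = 5934.64 − 5444.64 = 490
C = 490 + 0.72(3883) = 3285.76
S = 3883 − 3285.76 = 597.24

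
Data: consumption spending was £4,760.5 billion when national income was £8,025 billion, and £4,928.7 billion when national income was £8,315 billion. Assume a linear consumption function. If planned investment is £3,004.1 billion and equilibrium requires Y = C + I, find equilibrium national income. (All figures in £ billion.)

MPC = (4928.7 − 4760.5)/(8315 − 8025) = 168.2/290 = 0.58
a = 4760.5 − 0.58(8025) = 106
Equilibrium: Y = 106 + 0.58Y + 3004.1
0.42Y = 3110.1, so Y = 3110.1/0.42 = 7405

Y = 7405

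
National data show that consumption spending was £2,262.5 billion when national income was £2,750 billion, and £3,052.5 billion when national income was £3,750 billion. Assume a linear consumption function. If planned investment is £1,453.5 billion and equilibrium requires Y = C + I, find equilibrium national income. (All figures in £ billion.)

MPC = (3052.5 − 2262.5)/(3750 − 2750) = 790/1000 = 0.79
a = 2262.5 − 0.79(2750) = 90
Equilibrium: Y = 90 + 0.79Y + 1453.5
0.21Y = 1543.5, so Y = 1543.5/0.21 = 7350

Y = 7350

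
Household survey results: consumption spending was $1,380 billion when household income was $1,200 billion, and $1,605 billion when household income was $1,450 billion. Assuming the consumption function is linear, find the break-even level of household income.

MPC = (1605 − 1380)/(1450 − 1200) = 225/250 = 0.9
a = 1380 − 0.9(1200) = 1380 − 1080 = 300
Break-even: Y = a/(1−MPC) = 300/0.1 = 3000

Y = 3000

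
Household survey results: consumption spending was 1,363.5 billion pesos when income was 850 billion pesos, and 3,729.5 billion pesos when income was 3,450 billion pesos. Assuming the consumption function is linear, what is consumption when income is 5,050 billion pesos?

MPC = (3729.5 − 1363.5)/(3450 − 850) = 2366/2600 = 0.91
a = 1363.5 − 0.91(850) = 1363.5 − 773.5 = 590
C = 590 + 0.91(5050) = 590 + 4595.5 = 5185.5

C = 5185.5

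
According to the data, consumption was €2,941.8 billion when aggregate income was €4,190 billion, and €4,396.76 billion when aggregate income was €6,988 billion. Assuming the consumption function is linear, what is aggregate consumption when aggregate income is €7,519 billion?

C = 4672.88

MPC = (4396.76 − 2941.8)/(6988 − 4190) = 1454.96/2798 = 0.52
a = 2941.8 − 0.52(4190) = 2941.8 − 2178.8 = 763
C = 763 + 0.52(7519) = 763 + 3909.88 = 4672.88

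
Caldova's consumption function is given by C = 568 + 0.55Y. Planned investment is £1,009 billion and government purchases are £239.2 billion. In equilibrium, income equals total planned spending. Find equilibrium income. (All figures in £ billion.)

Y = C + I + G = 568 + 0.55Y + 1009 + 239.2
Y − 0.55Y = 1816.2
0.45Y = 1816.2, so Y = 1816.2/0.45 = 4036

Y = 4036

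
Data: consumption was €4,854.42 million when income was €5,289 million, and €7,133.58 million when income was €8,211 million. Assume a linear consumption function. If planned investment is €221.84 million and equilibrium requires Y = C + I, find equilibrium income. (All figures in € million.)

Y = 4322

MPC = (7133.58 − 4854.42)/(8211 − 5289) = 2279.16/2922 = 0.78
a = 4854.42 − 0.78(5289) = 729
Equilibrium: Y = 729 + 0.78Y + 221.84
0.22Y = 950.84, so Y = 950.84/0.22 = 4322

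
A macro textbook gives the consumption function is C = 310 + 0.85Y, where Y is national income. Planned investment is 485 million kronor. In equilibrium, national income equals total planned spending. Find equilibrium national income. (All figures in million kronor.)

Y = 5300

Y = C + I = 310 + 0.85Y + 485
Y − 0.85Y = 795
0.15Y = 795, so Y = 795/0.15 = 5300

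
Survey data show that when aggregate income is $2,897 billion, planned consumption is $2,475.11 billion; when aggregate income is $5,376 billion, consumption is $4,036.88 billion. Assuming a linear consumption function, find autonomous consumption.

a = 650

MPC = ΔC/ΔY = (4036.88 − 2475.11)/(5376 − 2897) = 1561.77/2479 = 0.63
a = C − MPC·Y = 2475.11 − 0.63(2897) = 2475.11 − 1825.11 = 650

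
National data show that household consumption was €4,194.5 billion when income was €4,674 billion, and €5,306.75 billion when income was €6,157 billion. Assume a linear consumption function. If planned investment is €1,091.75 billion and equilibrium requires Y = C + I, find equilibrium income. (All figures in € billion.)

MPC = (5306.75 − 4194.5)/(6157 − 4674) = 1112.25/1483 = 0.75
a = 4194.5 − 0.75(4674) = 689
Equilibrium: Y = 689 + 0.75Y + 1091.75
0.25Y = 1780.75, so Y = 1780.75/0.25 = 7123

Y = 7123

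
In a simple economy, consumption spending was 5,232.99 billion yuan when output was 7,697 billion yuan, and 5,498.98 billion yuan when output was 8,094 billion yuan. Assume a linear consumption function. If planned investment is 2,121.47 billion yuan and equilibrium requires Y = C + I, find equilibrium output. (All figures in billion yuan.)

MPC = (5498.98 − 5232.99)/(8094 − 7697) = 265.99/397 = 0.67
a = 5232.99 − 0.67(7697) = 76
Equilibrium: Y = 76 + 0.67Y + 2121.47
0.33Y = 2197.47, so Y = 2197.47/0.33 = 6659

Y = 6659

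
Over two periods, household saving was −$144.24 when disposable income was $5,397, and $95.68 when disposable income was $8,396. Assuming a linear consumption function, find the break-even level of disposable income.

Y = 7200

MPS = ΔS/ΔY = (95.68 − (-144.24))/(8396 − 5397) = 239.92/2999 = 0.08
MPC = 1 − MPS = 0.92
From S(5397) = -144.24: −a + 0.08(5397) = -144.24, so a = 431.76 − (-144.24) = 576
Break-even (S = 0): Y = a/MPS = 576/0.08 = 7200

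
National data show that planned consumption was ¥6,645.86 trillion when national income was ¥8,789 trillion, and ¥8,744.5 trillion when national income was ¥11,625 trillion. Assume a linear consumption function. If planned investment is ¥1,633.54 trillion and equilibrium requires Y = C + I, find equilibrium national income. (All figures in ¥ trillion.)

Y = 6829

MPC = (8744.5 − 6645.86)/(11625 − 8789) = 2098.64/2836 = 0.74
a = 6645.86 − 0.74(8789) = 142
Equilibrium: Y = 142 + 0.74Y + 1633.54
0.26Y = 1775.54, so Y = 1775.54/0.26 = 6829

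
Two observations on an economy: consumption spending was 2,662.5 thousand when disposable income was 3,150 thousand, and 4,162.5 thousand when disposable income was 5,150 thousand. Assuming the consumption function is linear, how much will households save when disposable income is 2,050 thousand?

MPC = (4162.5 − 2662.5)/(5150 − 3150) = 1500/2000 = 0.75
a = 2662.5 − 0.75(3150) = 2662.5 − 2362.5 = 300
C = 300 + 0.75(2050) = 1837.5
S = 2050 − 1837.5 = 212.5

S = 212.5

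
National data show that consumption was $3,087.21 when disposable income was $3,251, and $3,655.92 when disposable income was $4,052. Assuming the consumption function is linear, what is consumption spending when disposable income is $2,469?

MPC = (3655.92 − 3087.21)/(4052 − 3251) = 568.71/801 = 0.71
a = 3087.21 − 0.71(3251) = 3087.21 − 2308.21 = 779
C = 779 + 0.71(2469) = 779 + 1752.99 = 2531.99

C = 2531.99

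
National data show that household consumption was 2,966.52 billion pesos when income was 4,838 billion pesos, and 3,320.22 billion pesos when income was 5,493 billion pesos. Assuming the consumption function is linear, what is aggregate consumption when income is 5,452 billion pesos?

MPC = (3320.22 − 2966.52)/(5493 − 4838) = 353.7/655 = 0.54
a = 2966.52 − 0.54(4838) = 2966.52 − 2612.52 = 354
C = 354 + 0.54(5452) = 354 + 2944.08 = 3298.08

C = 3298.08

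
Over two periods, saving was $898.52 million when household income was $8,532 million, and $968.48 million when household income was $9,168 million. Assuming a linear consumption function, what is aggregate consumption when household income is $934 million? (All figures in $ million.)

C = 871.26

MPS = ΔS/ΔY = (968.48 − 898.52)/(9168 − 8532) = 69.96/636 = 0.11
MPC = 1 − MPS = 0.89
Autonomous saving = 898.52 − 0.11(8532) = -40, so a = 40
C = 40 + 0.89(934) = 40 + 831.26 = 871.26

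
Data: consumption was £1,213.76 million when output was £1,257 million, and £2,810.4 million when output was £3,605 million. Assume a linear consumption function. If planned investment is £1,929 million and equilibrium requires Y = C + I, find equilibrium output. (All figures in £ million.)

MPC = (2810.4 − 1213.76)/(3605 − 1257) = 1596.64/2348 = 0.68
a = 1213.76 − 0.68(1257) = 359
Equilibrium: Y = 359 + 0.68Y + 1929
0.32Y = 2288, so Y = 2288/0.32 = 7150

Y = 7150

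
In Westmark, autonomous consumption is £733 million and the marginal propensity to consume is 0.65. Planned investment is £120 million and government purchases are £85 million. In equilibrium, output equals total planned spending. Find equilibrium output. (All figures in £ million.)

Y = 2680

Y = C + I + G = 733 + 0.65Y + 120 + 85
Y − 0.65Y = 938
0.35Y = 938, so Y = 938/0.35 = 2680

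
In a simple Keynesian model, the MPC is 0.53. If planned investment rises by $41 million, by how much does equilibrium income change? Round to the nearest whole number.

The multiplier is 1/(1 − MPC) = 1/0.47.
ΔY = 41/0.47 = 87.23 ≈ 87

ΔY ≈ 87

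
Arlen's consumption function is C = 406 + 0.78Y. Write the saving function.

S = Y − C = Y − (406 + 0.78Y) = -406 + (1 − 0.78)Y

S = -406 + 0.22Y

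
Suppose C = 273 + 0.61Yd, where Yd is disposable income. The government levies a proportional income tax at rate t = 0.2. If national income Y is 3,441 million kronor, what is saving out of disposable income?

Yd = (1 − 0.2)(3441) = 0.8(3441) = 2752.8
C = 273 + 0.61(2752.8) = 273 + 1679.208 = 1952.208
S = Yd − C = 2752.8 − 1952.208 = 800.592

S = 800.592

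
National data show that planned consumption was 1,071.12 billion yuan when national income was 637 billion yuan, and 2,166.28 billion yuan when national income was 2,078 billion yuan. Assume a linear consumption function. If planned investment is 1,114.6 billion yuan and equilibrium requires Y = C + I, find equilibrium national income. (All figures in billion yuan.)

MPC = (2166.28 − 1071.12)/(2078 − 637) = 1095.16/1441 = 0.76
a = 1071.12 − 0.76(637) = 587
Equilibrium: Y = 587 + 0.76Y + 1114.6
0.24Y = 1701.6, so Y = 1701.6/0.24 = 7090

Y = 7090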